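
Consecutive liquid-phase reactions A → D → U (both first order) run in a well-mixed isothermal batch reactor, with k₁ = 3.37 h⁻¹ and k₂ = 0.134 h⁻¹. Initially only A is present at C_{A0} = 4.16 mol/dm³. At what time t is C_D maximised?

The intermediate peaks when r₁ = r₂, i.e. k₁e^(−k₁t) = k₂e^(−k₂t), giving t_opt = ln(k₂/k₁)/(k₂−k₁).
= ln(0.134/3.37)/(0.134−3.37) = ln(0.03976)/-3.236 = -3.225/-3.236 = 0.997 h.

0.997 h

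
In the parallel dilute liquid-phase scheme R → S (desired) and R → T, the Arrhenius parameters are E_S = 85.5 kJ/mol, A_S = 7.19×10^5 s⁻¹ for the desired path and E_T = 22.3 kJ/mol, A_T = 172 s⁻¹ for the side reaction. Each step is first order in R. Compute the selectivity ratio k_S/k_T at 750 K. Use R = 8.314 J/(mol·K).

0.166

k_S/k_T = (A_S/A_T)·exp[−(E_S−E_T)/(RT)] = (A_S/A_T)·exp[(E_T−E_S)/(RT)].
(E_T−E_S)/(RT) = (22.3−85.5)×10³/(8.314×750) = -63200/6236 = -10.14.
k_S/k_T = (7.19×10^5/172)·exp(-10.14) = 4180 × 3.965×10^-5 = 0.166.
Since E_S > E_T, raising the temperature improves selectivity toward S.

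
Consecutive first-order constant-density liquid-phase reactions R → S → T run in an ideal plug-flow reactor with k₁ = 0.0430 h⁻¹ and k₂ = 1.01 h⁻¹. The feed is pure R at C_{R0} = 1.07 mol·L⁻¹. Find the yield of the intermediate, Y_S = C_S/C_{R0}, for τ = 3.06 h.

0.0370

Solving the coupled first-order balances gives C_S(τ) = [k₁/(k₂−k₁)]·C_{R0}·(e^(−k₁τ) − e^(−k₂τ)).
e^(−k₁τ) = e^(−0.0430×3.06) = e^(−0.1316) = 0.8767; e^(−k₂τ) = e^(−3.091) = 0.04547.
C_S = 0.0430×1.07/(1.01−0.0430) × (0.8767−0.04547) = 0.04758×0.8312 = 0.03955 mol·L⁻¹.
Y_S = C_S/C_{R0} = 0.03955/1.07 = 0.0370.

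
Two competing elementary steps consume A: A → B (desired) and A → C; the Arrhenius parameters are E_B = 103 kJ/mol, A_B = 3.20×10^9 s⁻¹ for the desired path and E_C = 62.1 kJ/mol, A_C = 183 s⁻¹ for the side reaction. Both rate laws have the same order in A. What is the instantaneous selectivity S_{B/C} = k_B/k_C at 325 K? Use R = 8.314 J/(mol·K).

4.67

Since both paths have the same order in A, the concentration cancels and S_{B/C} = k_B/k_C = (A_B/A_C)·exp[(E_C−E_B)/(RT)].
(E_C−E_B)/(RT) = (62.1−103)×10³/(8.314×325) = -40900/2702 = -15.14.
k_B/k_C = (3.20×10^9/183)·exp(-15.14) = 1.749×10^7 × 2.668×10^-7 = 4.67.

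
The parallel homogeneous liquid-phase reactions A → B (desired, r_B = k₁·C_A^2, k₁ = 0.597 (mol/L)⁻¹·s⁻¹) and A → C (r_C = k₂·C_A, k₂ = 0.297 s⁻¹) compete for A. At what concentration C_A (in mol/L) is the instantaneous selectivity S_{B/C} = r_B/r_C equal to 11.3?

S_{B/C} = (k₁/k₂)·C_A ⇒ C_A = S·k₂/k₁.
= 11.3×0.297/0.597 = 5.62 mol/L.

5.62 mol/L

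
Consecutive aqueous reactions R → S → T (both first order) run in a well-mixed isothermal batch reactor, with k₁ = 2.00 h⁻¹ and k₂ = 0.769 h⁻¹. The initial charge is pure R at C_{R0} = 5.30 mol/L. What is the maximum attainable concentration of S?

2.92 mol/L

Evaluating C_S at t_opt = ln(k₂/k₁)/(k₂−k₁) gives C_{S,max}/C_{R0} = (k₁/k₂)^[k₂/(k₂−k₁)].
= (2.00/0.769)^(0.769/(0.769−2.00)) = (2.601)^(-0.6247) = 0.5504.
C_{S,max} = 0.5504×5.30 = 2.92 mol/L.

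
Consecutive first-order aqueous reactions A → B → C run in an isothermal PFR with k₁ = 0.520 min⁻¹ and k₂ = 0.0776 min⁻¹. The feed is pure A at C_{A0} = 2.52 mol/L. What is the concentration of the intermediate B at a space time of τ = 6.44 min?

The intermediate concentration in a first-order A→B→C sequence is C_B = k₁C_{A0}(e^(−k₁τ) − e^(−k₂τ))/(k₂−k₁).
e^(−k₁τ) = e^(−0.520×6.44) = e^(−3.349) = 0.03513; e^(−k₂τ) = e^(−0.4997) = 0.6067.
C_B = 0.520×2.52/(0.0776−0.520) × (0.03513−0.6067) = (-2.962)×(-0.5716) = 1.693 mol/L.

1.69 mol/L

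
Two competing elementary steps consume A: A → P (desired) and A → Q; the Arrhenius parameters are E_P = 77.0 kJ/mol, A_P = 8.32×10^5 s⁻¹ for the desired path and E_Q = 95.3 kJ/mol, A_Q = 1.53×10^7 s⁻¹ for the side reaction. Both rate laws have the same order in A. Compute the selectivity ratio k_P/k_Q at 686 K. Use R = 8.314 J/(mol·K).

1.35

k_P/k_Q = (A_P/A_Q)·exp[−(E_P−E_Q)/(RT)] = (A_P/A_Q)·exp[(E_Q−E_P)/(RT)].
(E_Q−E_P)/(RT) = (95.3−77.0)×10³/(8.314×686) = 18300/5703 = 3.209.
k_P/k_Q = (8.32×10^5/1.53×10^7)·exp(3.209) = 0.05438 × 24.74 = 1.35.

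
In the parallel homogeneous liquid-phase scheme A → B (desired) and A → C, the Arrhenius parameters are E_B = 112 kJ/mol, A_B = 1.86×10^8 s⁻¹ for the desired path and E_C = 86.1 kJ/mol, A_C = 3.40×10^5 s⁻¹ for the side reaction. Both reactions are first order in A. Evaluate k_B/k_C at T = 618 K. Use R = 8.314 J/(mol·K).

3.54

Since both paths have the same order in A, the concentration cancels and S_{B/C} = k_B/k_C = (A_B/A_C)·exp[(E_C−E_B)/(RT)].
(E_C−E_B)/(RT) = (86.1−112)×10³/(8.314×618) = -25900/5138 = -5.041.
k_B/k_C = (1.86×10^8/3.40×10^5)·exp(-5.041) = 547.1 × 0.006468 = 3.54.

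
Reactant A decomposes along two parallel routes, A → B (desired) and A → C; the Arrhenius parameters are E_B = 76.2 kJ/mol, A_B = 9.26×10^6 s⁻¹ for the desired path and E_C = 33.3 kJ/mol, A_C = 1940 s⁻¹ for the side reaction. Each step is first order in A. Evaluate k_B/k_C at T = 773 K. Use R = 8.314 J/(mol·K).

Since both paths have the same order in A, the concentration cancels and S_{B/C} = k_B/k_C = (A_B/A_C)·exp[(E_C−E_B)/(RT)].
(E_C−E_B)/(RT) = (33.3−76.2)×10³/(8.314×773) = -42900/6427 = -6.675.
k_B/k_C = (9.26×10^6/1940)·exp(-6.675) = 4773 × 0.001262 = 6.02.
Since E_B > E_C, raising the temperature improves selectivity toward B.

6.02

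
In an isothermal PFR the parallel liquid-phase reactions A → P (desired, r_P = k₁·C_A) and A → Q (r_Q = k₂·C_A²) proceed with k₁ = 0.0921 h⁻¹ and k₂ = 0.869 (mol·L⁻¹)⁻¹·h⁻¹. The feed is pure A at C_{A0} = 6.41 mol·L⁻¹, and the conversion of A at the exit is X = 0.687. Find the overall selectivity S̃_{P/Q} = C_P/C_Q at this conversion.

C_A = C_{A0}(1−X) = 2.006 mol·L⁻¹.
Along a PFR/batch, dC_P/dC_A = −r_P/(r_P+r_Q) = −k₁/(k₁+k₂·C_A).
Integrating from C_{A0} to C_A: C_P = (0.0921/0.869)·ln[(0.0921+0.869·6.41)/(0.0921+0.869·2.01)] = 0.1060·ln(5.662/1.836) = 0.1194 mol·L⁻¹.
C_Q = (C_{A0}−C_A)−C_P = 4.284 mol·L⁻¹; S̃_{P/Q} = 0.1194/4.284 = 0.0279.

0.0279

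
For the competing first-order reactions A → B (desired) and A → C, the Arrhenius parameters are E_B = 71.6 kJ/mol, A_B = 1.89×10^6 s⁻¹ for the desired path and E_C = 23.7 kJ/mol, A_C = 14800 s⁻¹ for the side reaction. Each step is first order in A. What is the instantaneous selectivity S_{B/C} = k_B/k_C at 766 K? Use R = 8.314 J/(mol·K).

Since both paths have the same order in A, the concentration cancels and S_{B/C} = k_B/k_C = (A_B/A_C)·exp[(E_C−E_B)/(RT)].
(E_C−E_B)/(RT) = (23.7−71.6)×10³/(8.314×766) = -47900/6369 = -7.521.
k_B/k_C = (1.89×10^6/14800)·exp(-7.521) = 127.7 × 5.414×10^-4 = 0.0691.
Since E_B > E_C, raising the temperature improves selectivity toward B.

0.0691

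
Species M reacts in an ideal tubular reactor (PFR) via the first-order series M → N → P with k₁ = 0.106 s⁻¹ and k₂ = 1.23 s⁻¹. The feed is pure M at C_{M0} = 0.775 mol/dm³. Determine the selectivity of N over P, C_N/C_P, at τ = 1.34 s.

Solving the coupled first-order balances gives C_N(τ) = [k₁/(k₂−k₁)]·C_{M0}·(e^(−k₁τ) − e^(−k₂τ)).
e^(−k₁τ) = e^(−0.106×1.34) = e^(−0.1420) = 0.8676; e^(−k₂τ) = e^(−1.648) = 0.1924.
C_N = 0.106×0.775/(1.23−0.106) × (0.8676−0.1924) = 0.07309×0.6752 = 0.04935 mol/dm³.
C_M = C_{M0}e^(−k₁τ) = 0.6724 mol/dm³, so C_P = C_{M0}−C_M−C_N = 0.05327 mol/dm³; C_N/C_P = 0.926.

0.926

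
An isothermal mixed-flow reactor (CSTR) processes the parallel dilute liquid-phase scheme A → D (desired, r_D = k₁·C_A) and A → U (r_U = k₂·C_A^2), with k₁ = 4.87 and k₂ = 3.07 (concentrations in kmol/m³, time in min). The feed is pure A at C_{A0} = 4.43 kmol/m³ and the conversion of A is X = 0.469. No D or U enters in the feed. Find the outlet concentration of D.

Exit C_A = C_{A0}(1−X) = 4.43×0.531 = 2.352 kmol/m³.
A CSTR operates uniformly at the exit composition, giving r_D = 11.46 and r_U = 16.99 (each k·C_A^n at C_A = 2.352).
Fraction of consumed A going to D: r_D/(r_D+r_U) = 0.4028.
C_D = 0.4028·C_{A0}·X = 0.4028×4.43×0.469 = 0.837 kmol/m³.

0.837 kmol/m³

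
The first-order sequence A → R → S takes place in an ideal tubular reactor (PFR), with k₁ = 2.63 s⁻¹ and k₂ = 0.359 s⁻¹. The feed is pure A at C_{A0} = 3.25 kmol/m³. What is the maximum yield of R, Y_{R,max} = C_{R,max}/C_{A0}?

0.730

Evaluating C_R at τ_opt = ln(k₂/k₁)/(k₂−k₁) gives C_{R,max}/C_{A0} = (k₁/k₂)^[k₂/(k₂−k₁)].
= (2.63/0.359)^(0.359/(0.359−2.63)) = (7.326)^(-0.1581) = 0.7299.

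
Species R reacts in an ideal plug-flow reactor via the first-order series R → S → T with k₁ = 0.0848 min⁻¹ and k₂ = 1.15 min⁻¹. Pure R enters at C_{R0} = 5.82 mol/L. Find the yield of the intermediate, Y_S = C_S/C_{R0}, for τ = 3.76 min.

0.0568

The intermediate concentration in a first-order A→B→C sequence is C_S = k₁C_{R0}(e^(−k₁τ) − e^(−k₂τ))/(k₂−k₁).
e^(−k₁τ) = e^(−0.0848×3.76) = e^(−0.3188) = 0.7270; e^(−k₂τ) = e^(−4.324) = 0.01325.
C_S = 0.0848×5.82/(1.15−0.0848) × (0.7270−0.01325) = 0.4633×0.7137 = 0.3307 mol/L.
Y_S = C_S/C_{R0} = 0.3307/5.82 = 0.0568.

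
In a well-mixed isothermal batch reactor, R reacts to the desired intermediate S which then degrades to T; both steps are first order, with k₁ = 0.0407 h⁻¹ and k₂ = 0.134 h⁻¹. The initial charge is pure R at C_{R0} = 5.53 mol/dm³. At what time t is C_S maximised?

12.8 h

The intermediate peaks when r₁ = r₂, i.e. k₁e^(−k₁t) = k₂e^(−k₂t), giving t_opt = ln(k₂/k₁)/(k₂−k₁).
= ln(0.134/0.0407)/(0.134−0.0407) = ln(3.292)/0.09330 = 1.192/0.09330 = 12.8 h.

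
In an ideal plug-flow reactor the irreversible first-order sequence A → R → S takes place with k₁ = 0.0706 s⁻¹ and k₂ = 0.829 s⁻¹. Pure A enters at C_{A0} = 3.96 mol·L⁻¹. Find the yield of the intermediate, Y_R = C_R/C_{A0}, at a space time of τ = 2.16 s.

Solving the coupled first-order balances gives C_R(τ) = [k₁/(k₂−k₁)]·C_{A0}·(e^(−k₁τ) − e^(−k₂τ)).
e^(−k₁τ) = e^(−0.0706×2.16) = e^(−0.1525) = 0.8586; e^(−k₂τ) = e^(−1.791) = 0.1669.
C_R = 0.0706×3.96/(0.829−0.0706) × (0.8586−0.1669) = 0.3686×0.6917 = 0.2550 mol·L⁻¹.
Y_R = C_R/C_{A0} = 0.2550/3.96 = 0.0644.

0.0644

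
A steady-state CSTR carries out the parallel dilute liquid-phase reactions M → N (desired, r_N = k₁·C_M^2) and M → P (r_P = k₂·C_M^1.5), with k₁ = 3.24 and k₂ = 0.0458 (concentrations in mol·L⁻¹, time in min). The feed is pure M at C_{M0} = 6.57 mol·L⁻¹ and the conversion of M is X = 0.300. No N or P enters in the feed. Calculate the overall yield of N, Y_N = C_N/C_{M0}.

0.298

Exit C_M = C_{M0}(1−X) = 6.57×0.700 = 4.599 mol·L⁻¹.
Rates in a CSTR are evaluated at the outlet concentration: r_N = 3.24×4.599^2 = 68.53, r_P = 0.0458×4.599^1.5 = 0.4517.
Fraction of consumed M going to N: r_N/(r_N+r_P) = 0.9935.
C_N = 0.9935·C_{M0}·X = 0.9935×6.57×0.300 = 1.96 mol·L⁻¹; Y_N = C_N/C_{M0} = 0.298.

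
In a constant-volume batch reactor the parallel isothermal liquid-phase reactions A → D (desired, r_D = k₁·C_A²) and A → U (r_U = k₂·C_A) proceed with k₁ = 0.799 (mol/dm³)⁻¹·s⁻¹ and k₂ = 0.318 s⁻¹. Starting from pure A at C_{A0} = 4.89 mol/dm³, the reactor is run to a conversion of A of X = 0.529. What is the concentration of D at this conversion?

2.32 mol/dm³

C_A = C_{A0}(1−X) = 2.303 mol/dm³.
Along a PFR/batch, dC_U/dC_A = −r_U/(r_D+r_U) = −k₂/(k₂+k₁·C_A).
Integrating from C_{A0} to C_A: C_U = (0.318/0.799)·ln[(0.318+0.799·4.89)/(0.318+0.799·2.30)] = 0.3980·ln(4.225/2.158) = 0.2674 mol/dm³.
Then C_D = (C_{A0}−C_A) − C_U = 2.587 − 0.2674 = 2.319 mol/dm³.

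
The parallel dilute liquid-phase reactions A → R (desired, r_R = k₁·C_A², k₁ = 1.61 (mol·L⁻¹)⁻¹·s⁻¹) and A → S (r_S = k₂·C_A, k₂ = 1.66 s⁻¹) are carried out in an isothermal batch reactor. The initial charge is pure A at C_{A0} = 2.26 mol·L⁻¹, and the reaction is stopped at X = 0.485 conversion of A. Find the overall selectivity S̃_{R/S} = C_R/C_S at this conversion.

1.62

C_A = C_{A0}(1−X) = 1.164 mol·L⁻¹.
Along a PFR/batch, dC_S/dC_A = −r_S/(r_R+r_S) = −k₂/(k₂+k₁·C_A).
Integrating from C_{A0} to C_A: C_S = (1.66/1.61)·ln[(1.66+1.61·2.26)/(1.66+1.61·1.16)] = 1.031·ln(5.299/3.534) = 0.4176 mol·L⁻¹.
Then C_R = (C_{A0}−C_A) − C_S = 1.096 − 0.4176 = 0.6785 mol·L⁻¹.
S̃_{R/S} = C_R/C_S = 0.6785/0.4176 = 1.62.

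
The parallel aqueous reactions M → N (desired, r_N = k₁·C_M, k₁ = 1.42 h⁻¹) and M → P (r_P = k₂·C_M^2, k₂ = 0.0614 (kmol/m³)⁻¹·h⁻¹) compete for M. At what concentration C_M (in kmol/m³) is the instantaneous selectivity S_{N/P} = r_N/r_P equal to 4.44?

5.21 kmol/m³

S_{N/P} = (k₁/k₂)·C_M⁻¹ ⇒ C_M = (S·k₂/k₁)^(-1).
= (4.44×0.0614/1.42)^(-1) = (0.1920)^(-1) = 5.21 kmol/m³.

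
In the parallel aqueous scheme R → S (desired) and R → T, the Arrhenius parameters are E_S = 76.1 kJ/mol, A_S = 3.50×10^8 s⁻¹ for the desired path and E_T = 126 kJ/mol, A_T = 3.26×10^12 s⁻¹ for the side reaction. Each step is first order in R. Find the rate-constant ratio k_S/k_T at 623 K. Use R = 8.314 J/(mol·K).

With equal orders, S_{S/T} = k_S/k_T = (A_S/A_T)·exp[(E_T−E_S)/(RT)].
(E_T−E_S)/(RT) = (126−76.1)×10³/(8.314×623) = 49900/5180 = 9.634.
k_S/k_T = (3.50×10^8/3.26×10^12)·exp(9.634) = 1.074×10^-4 × 15274 = 1.64.

1.64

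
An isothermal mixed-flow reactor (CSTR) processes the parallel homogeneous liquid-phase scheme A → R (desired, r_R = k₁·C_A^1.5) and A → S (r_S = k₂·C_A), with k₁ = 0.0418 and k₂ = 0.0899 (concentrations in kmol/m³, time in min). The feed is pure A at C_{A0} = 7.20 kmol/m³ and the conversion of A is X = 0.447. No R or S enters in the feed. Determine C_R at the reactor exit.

Exit C_A = C_{A0}(1−X) = 7.20×0.553 = 3.982 kmol/m³.
A CSTR operates uniformly at the exit composition, giving r_R = 0.3321 and r_S = 0.3579 (each k·C_A^n at C_A = 3.982).
Fraction of consumed A going to R: r_R/(r_R+r_S) = 0.4813.
C_R = 0.4813·C_{A0}·X = 0.4813×7.20×0.447 = 1.55 kmol/m³.

1.55 kmol/m³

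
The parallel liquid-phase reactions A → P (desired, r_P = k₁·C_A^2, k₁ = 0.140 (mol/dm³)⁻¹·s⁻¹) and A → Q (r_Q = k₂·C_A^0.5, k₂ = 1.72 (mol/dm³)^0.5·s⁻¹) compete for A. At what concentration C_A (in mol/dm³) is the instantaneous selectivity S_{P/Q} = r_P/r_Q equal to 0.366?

2.72 mol/dm³

S_{P/Q} = (k₁/k₂)·C_A^1.5 ⇒ C_A = (S·k₂/k₁)^(1/1.5).
= (0.366×1.72/0.140)^(0.6667) = (4.497)^(0.6667) = 2.72 mol/dm³.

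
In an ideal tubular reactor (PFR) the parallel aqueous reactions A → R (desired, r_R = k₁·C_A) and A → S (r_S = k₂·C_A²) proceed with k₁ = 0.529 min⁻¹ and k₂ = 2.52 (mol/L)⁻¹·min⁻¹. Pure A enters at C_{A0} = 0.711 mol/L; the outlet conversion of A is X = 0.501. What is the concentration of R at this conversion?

C_A = C_{A0}(1−X) = 0.3548 mol/L.
Along a PFR/batch, dC_R/dC_A = −r_R/(r_R+r_S) = −k₁/(k₁+k₂·C_A).
Integrating from C_{A0} to C_A: C_R = (0.529/2.52)·ln[(0.529+2.52·0.711)/(0.529+2.52·0.355)] = 0.2099·ln(2.321/1.423) = 0.1027 mol/L.

0.103 mol/L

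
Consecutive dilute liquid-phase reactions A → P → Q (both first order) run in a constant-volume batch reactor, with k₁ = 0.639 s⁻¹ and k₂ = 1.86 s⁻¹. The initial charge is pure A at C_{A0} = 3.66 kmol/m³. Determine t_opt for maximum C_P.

0.875 s

Setting dC_P/dt = 0 gives t_opt = ln(k₂/k₁)/(k₂−k₁).
= ln(1.86/0.639)/(1.86−0.639) = ln(2.911)/1.221 = 1.068/1.221 = 0.875 s.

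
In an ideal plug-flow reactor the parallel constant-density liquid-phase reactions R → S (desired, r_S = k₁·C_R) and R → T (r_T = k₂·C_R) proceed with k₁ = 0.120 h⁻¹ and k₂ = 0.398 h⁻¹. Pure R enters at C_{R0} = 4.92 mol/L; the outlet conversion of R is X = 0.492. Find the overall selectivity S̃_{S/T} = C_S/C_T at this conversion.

C_R = C_{R0}(1−X) = 2.499 mol/L.
Both paths are first order in R, so the instantaneous fraction to S is constant: dC_S/d(−C_R) = k₁/(k₁+k₂) = 0.2317.
C_S = 0.2317·(C_{R0}−C_R) = 0.2317×2.421 = 0.561 mol/L.
C_T = (C_{R0}−C_R)−C_S = 1.860 mol/L; S̃_{S/T} = 0.5608/1.860 = 0.302.

0.302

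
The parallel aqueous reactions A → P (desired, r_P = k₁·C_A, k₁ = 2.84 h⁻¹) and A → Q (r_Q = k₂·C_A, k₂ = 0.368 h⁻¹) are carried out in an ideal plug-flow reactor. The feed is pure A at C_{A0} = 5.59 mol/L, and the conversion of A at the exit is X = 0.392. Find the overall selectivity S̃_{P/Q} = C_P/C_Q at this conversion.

7.72

C_A = C_{A0}(1−X) = 3.399 mol/L.
Both paths are first order in A, so the instantaneous fraction to P is constant: dC_P/d(−C_A) = k₁/(k₁+k₂) = 0.8853.
C_P = 0.8853·(C_{A0}−C_A) = 0.8853×2.191 = 1.94 mol/L.
C_Q = (C_{A0}−C_A)−C_P = 0.2514 mol/L; S̃_{P/Q} = 1.940/0.2514 = 7.72.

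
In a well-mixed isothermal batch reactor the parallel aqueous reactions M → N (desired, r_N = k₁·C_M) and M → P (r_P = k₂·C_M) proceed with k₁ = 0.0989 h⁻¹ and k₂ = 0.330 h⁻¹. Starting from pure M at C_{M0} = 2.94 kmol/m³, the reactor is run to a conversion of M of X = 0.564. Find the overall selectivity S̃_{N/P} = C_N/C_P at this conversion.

C_M = C_{M0}(1−X) = 1.282 kmol/m³.
Both paths are first order in M, so the instantaneous fraction to N is constant: dC_N/d(−C_M) = k₁/(k₁+k₂) = 0.2306.
C_N = 0.2306·(C_{M0}−C_M) = 0.2306×1.658 = 0.382 kmol/m³.
C_P = (C_{M0}−C_M)−C_N = 1.276 kmol/m³; S̃_{N/P} = 0.3824/1.276 = 0.300.

0.300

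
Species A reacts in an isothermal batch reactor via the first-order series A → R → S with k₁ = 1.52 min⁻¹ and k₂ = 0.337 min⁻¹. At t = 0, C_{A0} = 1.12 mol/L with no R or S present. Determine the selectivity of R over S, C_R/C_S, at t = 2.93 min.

0.884

For first-order series with pure A initially, C_R(t) = k₁C_{A0}/(k₂−k₁)·(e^(−k₁t) − e^(−k₂t)).
e^(−k₁t) = e^(−1.52×2.93) = e^(−4.454) = 0.01164; e^(−k₂t) = e^(−0.9874) = 0.3725.
C_R = 1.52×1.12/(0.337−1.52) × (0.01164−0.3725) = (-1.439)×(-0.3609) = 0.5194 mol/L.
C_A = C_{A0}e^(−k₁t) = 0.01303 mol/L, so C_S = C_{A0}−C_A−C_R = 0.5876 mol/L; C_R/C_S = 0.884.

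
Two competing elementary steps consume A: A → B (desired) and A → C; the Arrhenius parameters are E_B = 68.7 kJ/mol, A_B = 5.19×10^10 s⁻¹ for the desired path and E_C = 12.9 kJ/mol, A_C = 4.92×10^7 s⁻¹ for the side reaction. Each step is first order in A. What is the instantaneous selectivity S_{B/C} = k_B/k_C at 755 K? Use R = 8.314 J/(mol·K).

0.145

Since both paths have the same order in A, the concentration cancels and S_{B/C} = k_B/k_C = (A_B/A_C)·exp[(E_C−E_B)/(RT)].
(E_C−E_B)/(RT) = (12.9−68.7)×10³/(8.314×755) = -55800/6277 = -8.889.
k_B/k_C = (5.19×10^10/4.92×10^7)·exp(-8.889) = 1055 × 1.378×10^-4 = 0.145.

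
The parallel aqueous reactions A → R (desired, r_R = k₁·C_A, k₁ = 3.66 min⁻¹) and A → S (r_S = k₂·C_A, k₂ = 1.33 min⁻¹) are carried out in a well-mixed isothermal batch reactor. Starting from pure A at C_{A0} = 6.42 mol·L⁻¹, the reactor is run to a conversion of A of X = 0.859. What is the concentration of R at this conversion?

4.04 mol·L⁻¹

C_A = C_{A0}(1−X) = 0.9052 mol·L⁻¹.
Both paths are first order in A, so the instantaneous fraction to R is constant: dC_R/d(−C_A) = k₁/(k₁+k₂) = 0.7335.
C_R = 0.7335·(C_{A0}−C_A) = 0.7335×5.515 = 4.04 mol·L⁻¹.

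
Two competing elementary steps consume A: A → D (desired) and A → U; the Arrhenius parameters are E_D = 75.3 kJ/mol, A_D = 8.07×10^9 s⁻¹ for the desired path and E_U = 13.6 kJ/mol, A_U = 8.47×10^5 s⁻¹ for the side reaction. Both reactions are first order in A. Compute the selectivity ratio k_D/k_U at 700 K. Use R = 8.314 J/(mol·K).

k_D/k_U = (A_D/A_U)·exp[−(E_D−E_U)/(RT)] = (A_D/A_U)·exp[(E_U−E_D)/(RT)].
(E_U−E_D)/(RT) = (13.6−75.3)×10³/(8.314×700) = -61700/5820 = -10.60.
k_D/k_U = (8.07×10^9/8.47×10^5)·exp(-10.60) = 9528 × 2.487×10^-5 = 0.237.
Since E_D > E_U, raising the temperature improves selectivity toward D.

0.237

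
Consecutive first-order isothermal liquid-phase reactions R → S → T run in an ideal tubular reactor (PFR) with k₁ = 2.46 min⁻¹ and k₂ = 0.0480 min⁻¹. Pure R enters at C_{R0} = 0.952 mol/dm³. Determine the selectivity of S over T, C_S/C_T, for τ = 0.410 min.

86.8

For first-order series with pure R initially, C_S(τ) = k₁C_{R0}/(k₂−k₁)·(e^(−k₁τ) − e^(−k₂τ)).
e^(−k₁τ) = e^(−2.46×0.410) = e^(−1.009) = 0.3647; e^(−k₂τ) = e^(−0.01968) = 0.9805.
C_S = 2.46×0.952/(0.0480−2.46) × (0.3647−0.9805) = (-0.9709)×(-0.6158) = 0.5979 mol/dm³.
C_R = C_{R0}e^(−k₁τ) = 0.3472 mol/dm³, so C_T = C_{R0}−C_R−C_S = 0.006886 mol/dm³; C_S/C_T = 86.8.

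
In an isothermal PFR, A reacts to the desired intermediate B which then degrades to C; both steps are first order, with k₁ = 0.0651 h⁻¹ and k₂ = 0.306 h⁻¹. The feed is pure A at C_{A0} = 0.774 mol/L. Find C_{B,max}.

0.108 mol/L

For a first-order series the maximum intermediate yield is C_{B,max}/C_{A0} = (k₁/k₂)^[k₂/(k₂−k₁)].
= (0.0651/0.306)^(0.306/(0.306−0.0651)) = (0.2127)^(1.270) = 0.1400.
C_{B,max} = 0.1400×0.774 = 0.108 mol/L.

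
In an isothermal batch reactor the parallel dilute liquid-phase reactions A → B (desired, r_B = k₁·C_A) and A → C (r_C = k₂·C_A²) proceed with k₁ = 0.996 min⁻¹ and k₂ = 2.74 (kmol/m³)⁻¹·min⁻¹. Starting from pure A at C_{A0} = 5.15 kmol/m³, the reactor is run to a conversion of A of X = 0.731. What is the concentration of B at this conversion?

C_A = C_{A0}(1−X) = 1.385 kmol/m³.
Along a PFR/batch, dC_B/dC_A = −r_B/(r_B+r_C) = −k₁/(k₁+k₂·C_A).
Integrating from C_{A0} to C_A: C_B = (0.996/2.74)·ln[(0.996+2.74·5.15)/(0.996+2.74·1.39)] = 0.3635·ln(15.11/4.792) = 0.4174 kmol/m³.

0.417 kmol/m³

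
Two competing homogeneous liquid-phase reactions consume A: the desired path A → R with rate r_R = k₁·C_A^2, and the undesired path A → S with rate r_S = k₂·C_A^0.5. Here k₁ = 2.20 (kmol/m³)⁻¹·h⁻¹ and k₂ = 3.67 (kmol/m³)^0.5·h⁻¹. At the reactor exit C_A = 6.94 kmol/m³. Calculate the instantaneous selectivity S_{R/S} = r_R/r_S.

11.0

S_{R/S} = r_R/r_S = (k₁·C_A^2)/(k₂·C_A^0.5) = (k₁/k₂)·C_A^1.5.
= (2.20×6.940^2) / (3.67×6.940^0.5) = 106.0/9.668 = 11.0.
Since the desired path is higher order in A, keeping C_A high (PFR or concentrated feed) favours R.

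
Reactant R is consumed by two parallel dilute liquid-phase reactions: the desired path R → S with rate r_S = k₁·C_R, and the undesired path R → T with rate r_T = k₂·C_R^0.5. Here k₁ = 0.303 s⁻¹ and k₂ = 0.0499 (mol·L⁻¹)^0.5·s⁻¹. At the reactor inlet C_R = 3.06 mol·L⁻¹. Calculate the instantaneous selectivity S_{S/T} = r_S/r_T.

S_{S/T} = r_S/r_T = (k₁·C_R)/(k₂·C_R^0.5) = (k₁/k₂)·C_R^0.5.
= (0.303×3.060) / (0.0499×3.060^0.5) = 0.9272/0.08729 = 10.6.
Since the desired path is higher order in R, keeping C_R high (PFR or concentrated feed) favours S.

10.6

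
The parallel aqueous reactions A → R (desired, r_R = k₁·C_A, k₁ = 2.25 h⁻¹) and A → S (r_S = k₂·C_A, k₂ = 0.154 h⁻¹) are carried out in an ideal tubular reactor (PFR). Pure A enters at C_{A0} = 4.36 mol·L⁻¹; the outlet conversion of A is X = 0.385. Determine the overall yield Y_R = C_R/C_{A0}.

C_A = C_{A0}(1−X) = 2.681 mol·L⁻¹.
Both paths are first order in A, so the instantaneous fraction to R is constant: dC_R/d(−C_A) = k₁/(k₁+k₂) = 0.9359.
C_R = 0.9359·(C_{A0}−C_A) = 0.9359×1.679 = 1.57 mol·L⁻¹.
Y_R = C_R/C_{A0} = 1.571/4.36 = 0.360.

0.360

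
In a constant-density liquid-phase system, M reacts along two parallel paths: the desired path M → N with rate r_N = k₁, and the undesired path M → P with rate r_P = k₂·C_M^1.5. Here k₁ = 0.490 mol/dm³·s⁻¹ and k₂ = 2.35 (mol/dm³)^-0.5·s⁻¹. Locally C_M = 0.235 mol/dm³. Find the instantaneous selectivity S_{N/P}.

S_{N/P} = r_N/r_P = (k₁)/(k₂·C_M^1.5) = (k₁/k₂)·C_M^-1.5.
= (0.490) / (2.35×0.2350^1.5) = 0.4900/0.2677 = 1.83.
The undesired path is higher order in M, so low C_M (CSTR or dilute feed) favours N.

1.83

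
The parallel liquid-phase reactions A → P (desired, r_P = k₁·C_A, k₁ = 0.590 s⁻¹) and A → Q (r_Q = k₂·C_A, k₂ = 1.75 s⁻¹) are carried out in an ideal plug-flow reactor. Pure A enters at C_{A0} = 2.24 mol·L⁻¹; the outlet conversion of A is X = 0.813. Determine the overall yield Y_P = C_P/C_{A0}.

C_A = C_{A0}(1−X) = 0.4189 mol·L⁻¹.
Both paths are first order in A, so the instantaneous fraction to P is constant: dC_P/d(−C_A) = k₁/(k₁+k₂) = 0.2521.
C_P = 0.2521·(C_{A0}−C_A) = 0.2521×1.821 = 0.459 mol·L⁻¹.
Y_P = C_P/C_{A0} = 0.4592/2.24 = 0.205.

0.205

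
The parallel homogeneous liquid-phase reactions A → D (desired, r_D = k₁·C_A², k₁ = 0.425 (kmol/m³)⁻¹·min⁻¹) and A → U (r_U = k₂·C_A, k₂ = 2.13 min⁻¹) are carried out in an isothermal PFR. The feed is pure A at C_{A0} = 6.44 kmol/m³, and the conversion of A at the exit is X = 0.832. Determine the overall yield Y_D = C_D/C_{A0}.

C_A = C_{A0}(1−X) = 1.082 kmol/m³.
Along a PFR/batch, dC_U/dC_A = −r_U/(r_D+r_U) = −k₂/(k₂+k₁·C_A).
Integrating from C_{A0} to C_A: C_U = (2.13/0.425)·ln[(2.13+0.425·6.44)/(2.13+0.425·1.08)] = 5.012·ln(4.867/2.590) = 3.162 kmol/m³.
Then C_D = (C_{A0}−C_A) − C_U = 5.358 − 3.162 = 2.196 kmol/m³.
Y_D = C_D/C_{A0} = 2.196/6.44 = 0.341.

0.341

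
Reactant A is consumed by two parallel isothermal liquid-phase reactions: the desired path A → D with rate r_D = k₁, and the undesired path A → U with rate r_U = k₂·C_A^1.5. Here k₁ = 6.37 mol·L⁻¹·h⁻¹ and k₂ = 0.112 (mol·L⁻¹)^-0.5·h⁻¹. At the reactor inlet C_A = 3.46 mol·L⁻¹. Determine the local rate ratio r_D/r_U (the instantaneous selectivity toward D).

S_{D/U} = r_D/r_U = (k₁)/(k₂·C_A^1.5) = (k₁/k₂)·C_A^-1.5.
= (6.37) / (0.112×3.460^1.5) = 6.370/0.7208 = 8.84.

8.84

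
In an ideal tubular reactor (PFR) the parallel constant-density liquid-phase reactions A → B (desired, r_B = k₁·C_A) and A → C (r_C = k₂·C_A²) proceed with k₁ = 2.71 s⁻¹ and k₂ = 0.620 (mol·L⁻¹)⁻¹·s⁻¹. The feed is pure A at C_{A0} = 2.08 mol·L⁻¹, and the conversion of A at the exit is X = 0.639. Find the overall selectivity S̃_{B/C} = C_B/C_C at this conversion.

C_A = C_{A0}(1−X) = 0.7509 mol·L⁻¹.
Along a PFR/batch, dC_B/dC_A = −r_B/(r_B+r_C) = −k₁/(k₁+k₂·C_A).
Integrating from C_{A0} to C_A: C_B = (2.71/0.620)·ln[(2.71+0.620·2.08)/(2.71+0.620·0.751)] = 4.371·ln(4.000/3.176) = 1.008 mol·L⁻¹.
C_C = (C_{A0}−C_A)−C_B = 0.3207 mol·L⁻¹; S̃_{B/C} = 1.008/0.3207 = 3.14.

3.14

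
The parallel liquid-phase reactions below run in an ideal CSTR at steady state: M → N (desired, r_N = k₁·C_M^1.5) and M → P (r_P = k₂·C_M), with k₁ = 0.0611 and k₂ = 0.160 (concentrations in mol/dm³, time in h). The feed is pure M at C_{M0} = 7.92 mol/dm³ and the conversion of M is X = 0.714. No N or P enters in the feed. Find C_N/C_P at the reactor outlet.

0.575

Exit C_M = C_{M0}(1−X) = 7.92×0.286 = 2.265 mol/dm³.
In a CSTR the entire volume is at exit conditions, so r_N = 0.0611×2.265^1.5 = 0.2083 and r_P = 0.160×2.265 = 0.3624.
Overall selectivity = C_N/C_P = r_Nτ/(r_Pτ) = r_N/r_P = 0.575.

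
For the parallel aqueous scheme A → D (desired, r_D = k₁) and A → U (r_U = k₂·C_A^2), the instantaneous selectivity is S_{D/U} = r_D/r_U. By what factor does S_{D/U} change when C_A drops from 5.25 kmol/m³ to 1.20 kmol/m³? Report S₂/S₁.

S_{D/U} = (k₁/k₂)·C_A^-2, so S₂/S₁ = (C_{A,2}/C_{A,1})^-2.
= (1.20/5.25)^(-2) = (0.2286)^(-2) = 19.1.
Selectivity toward D rises as C_A falls — low-concentration operation is favoured.

19.1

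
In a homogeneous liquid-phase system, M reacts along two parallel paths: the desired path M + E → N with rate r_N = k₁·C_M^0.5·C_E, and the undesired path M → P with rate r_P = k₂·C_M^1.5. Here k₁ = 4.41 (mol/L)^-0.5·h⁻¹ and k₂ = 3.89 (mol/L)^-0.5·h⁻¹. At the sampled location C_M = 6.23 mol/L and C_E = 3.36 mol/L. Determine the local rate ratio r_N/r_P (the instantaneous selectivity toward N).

0.611

S_{N/P} = r_N/r_P = (k₁·C_M^0.5·C_E)/(k₂·C_M^1.5) = (k₁/k₂)·C_M⁻¹·C_E.
= (4.41×6.230^0.5×3.360) / (3.89×6.230^1.5) = 36.98/60.49 = 0.611.
The undesired path is higher order in M, so low C_M (CSTR or dilute feed) favours N.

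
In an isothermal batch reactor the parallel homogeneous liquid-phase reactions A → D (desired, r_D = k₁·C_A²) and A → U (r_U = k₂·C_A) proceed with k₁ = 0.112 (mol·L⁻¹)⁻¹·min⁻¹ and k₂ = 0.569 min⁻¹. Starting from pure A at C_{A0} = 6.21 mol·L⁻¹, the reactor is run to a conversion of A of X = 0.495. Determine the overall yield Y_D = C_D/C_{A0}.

0.235

C_A = C_{A0}(1−X) = 3.136 mol·L⁻¹.
Along a PFR/batch, dC_U/dC_A = −r_U/(r_D+r_U) = −k₂/(k₂+k₁·C_A).
Integrating from C_{A0} to C_A: C_U = (0.569/0.112)·ln[(0.569+0.112·6.21)/(0.569+0.112·3.14)] = 5.080·ln(1.265/0.9202) = 1.615 mol·L⁻¹.
Then C_D = (C_{A0}−C_A) − C_U = 3.074 − 1.615 = 1.459 mol·L⁻¹.
Y_D = C_D/C_{A0} = 1.459/6.21 = 0.235.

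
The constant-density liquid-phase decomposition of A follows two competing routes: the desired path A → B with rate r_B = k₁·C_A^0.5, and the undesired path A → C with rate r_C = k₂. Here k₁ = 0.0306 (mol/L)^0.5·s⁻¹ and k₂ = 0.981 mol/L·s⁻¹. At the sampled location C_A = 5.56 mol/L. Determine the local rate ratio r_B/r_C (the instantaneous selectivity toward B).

S_{B/C} = r_B/r_C = (k₁·C_A^0.5)/(k₂) = (k₁/k₂)·C_A^0.5.
= (0.0306×5.560^0.5) / (0.981) = 0.07215/0.9810 = 0.0736.
Since the desired path is higher order in A, keeping C_A high (PFR or concentrated feed) favours B.

0.0736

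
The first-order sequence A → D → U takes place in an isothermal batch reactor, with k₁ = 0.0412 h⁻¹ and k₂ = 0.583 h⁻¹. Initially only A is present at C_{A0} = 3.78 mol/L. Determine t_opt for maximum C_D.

Setting dC_D/dt = 0 gives t_opt = ln(k₂/k₁)/(k₂−k₁).
= ln(0.583/0.0412)/(0.583−0.0412) = ln(14.15)/0.5418 = 2.650/0.5418 = 4.89 h.

4.89 h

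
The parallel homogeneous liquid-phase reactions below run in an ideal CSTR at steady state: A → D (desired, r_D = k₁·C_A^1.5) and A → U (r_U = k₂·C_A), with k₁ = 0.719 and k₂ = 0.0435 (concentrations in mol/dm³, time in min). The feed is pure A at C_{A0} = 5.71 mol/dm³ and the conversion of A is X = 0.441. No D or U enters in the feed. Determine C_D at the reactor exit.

Exit C_A = C_{A0}(1−X) = 5.71×0.559 = 3.192 mol/dm³.
A CSTR operates uniformly at the exit composition, giving r_D = 4.100 and r_U = 0.1388 (each k·C_A^n at C_A = 3.192).
Fraction of consumed A going to D: r_D/(r_D+r_U) = 0.9672.
C_D = 0.9672·C_{A0}·X = 0.9672×5.71×0.441 = 2.44 mol/dm³.

2.44 mol/dm³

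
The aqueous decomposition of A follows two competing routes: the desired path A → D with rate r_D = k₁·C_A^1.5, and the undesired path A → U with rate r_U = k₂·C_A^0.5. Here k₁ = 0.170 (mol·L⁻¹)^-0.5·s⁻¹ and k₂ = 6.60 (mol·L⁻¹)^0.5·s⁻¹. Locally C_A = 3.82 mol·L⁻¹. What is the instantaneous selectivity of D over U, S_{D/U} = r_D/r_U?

S_{D/U} = r_D/r_U = (k₁·C_A^1.5)/(k₂·C_A^0.5) = (k₁/k₂)·C_A.
= (0.170×3.820^1.5) / (6.60×3.820^0.5) = 1.269/12.90 = 0.0984.
Since the desired path is higher order in A, keeping C_A high (PFR or concentrated feed) favours D.

0.0984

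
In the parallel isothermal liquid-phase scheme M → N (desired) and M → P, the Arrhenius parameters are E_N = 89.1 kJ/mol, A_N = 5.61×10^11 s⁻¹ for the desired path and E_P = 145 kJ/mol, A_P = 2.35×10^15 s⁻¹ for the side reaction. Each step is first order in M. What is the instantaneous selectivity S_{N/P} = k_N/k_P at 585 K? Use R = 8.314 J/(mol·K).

23.4

k_N/k_P = (A_N/A_P)·exp[−(E_N−E_P)/(RT)] = (A_N/A_P)·exp[(E_P−E_N)/(RT)].
(E_P−E_N)/(RT) = (145−89.1)×10³/(8.314×585) = 55900/4864 = 11.49.
k_N/k_P = (5.61×10^11/2.35×10^15)·exp(11.49) = 2.387×10^-4 × 98060 = 23.4.
Since E_N < E_P, lowering the temperature improves selectivity toward N.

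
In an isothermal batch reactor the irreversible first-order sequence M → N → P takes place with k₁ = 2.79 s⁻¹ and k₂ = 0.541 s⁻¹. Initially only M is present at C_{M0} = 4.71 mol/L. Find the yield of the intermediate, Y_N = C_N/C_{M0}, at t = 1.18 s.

Solving the coupled first-order balances gives C_N(t) = [k₁/(k₂−k₁)]·C_{M0}·(e^(−k₁t) − e^(−k₂t)).
e^(−k₁t) = e^(−2.79×1.18) = e^(−3.292) = 0.03717; e^(−k₂t) = e^(−0.6384) = 0.5281.
C_N = 2.79×4.71/(0.541−2.79) × (0.03717−0.5281) = (-5.843)×(-0.4910) = 2.869 mol/L.
Y_N = C_N/C_{M0} = 2.869/4.71 = 0.609.

0.609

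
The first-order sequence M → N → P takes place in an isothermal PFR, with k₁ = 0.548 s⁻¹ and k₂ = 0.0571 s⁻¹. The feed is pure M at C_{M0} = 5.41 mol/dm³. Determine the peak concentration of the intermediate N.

Evaluating C_N at τ_opt = ln(k₂/k₁)/(k₂−k₁) gives C_{N,max}/C_{M0} = (k₁/k₂)^[k₂/(k₂−k₁)].
= (0.548/0.0571)^(0.0571/(0.0571−0.548)) = (9.597)^(-0.1163) = 0.7687.
C_{N,max} = 0.7687×5.41 = 4.16 mol/dm³.

4.16 mol/dm³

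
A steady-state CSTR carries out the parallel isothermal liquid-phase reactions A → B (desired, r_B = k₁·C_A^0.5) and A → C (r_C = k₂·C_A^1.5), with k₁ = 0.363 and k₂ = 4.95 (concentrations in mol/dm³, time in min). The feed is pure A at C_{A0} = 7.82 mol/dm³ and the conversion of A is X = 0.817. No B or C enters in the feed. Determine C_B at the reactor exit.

Exit C_A = C_{A0}(1−X) = 7.82×0.183 = 1.431 mol/dm³.
Rates in a CSTR are evaluated at the outlet concentration: r_B = 0.363×1.431^0.5 = 0.4342, r_C = 4.95×1.431^1.5 = 8.474.
Fraction of consumed A going to B: r_B/(r_B+r_C) = 0.04875.
C_B = 0.04875·C_{A0}·X = 0.04875×7.82×0.817 = 0.311 mol/dm³.

0.311 mol/dm³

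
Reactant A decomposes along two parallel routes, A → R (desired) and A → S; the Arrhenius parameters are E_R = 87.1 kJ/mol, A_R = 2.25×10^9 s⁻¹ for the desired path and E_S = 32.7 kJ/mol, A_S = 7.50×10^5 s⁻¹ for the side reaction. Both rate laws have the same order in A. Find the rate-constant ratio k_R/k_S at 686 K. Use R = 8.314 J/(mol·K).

Since both paths have the same order in A, the concentration cancels and S_{R/S} = k_R/k_S = (A_R/A_S)·exp[(E_S−E_R)/(RT)].
(E_S−E_R)/(RT) = (32.7−87.1)×10³/(8.314×686) = -54400/5703 = -9.538.
k_R/k_S = (2.25×10^9/7.50×10^5)·exp(-9.538) = 3000 × 7.205×10^-5 = 0.216.
Since E_R > E_S, raising the temperature improves selectivity toward R.

0.216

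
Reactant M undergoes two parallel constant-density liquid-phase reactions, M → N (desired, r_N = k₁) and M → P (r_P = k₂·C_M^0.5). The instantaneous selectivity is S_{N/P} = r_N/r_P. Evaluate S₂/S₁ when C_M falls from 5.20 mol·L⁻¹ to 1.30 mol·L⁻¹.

2.00

S_{N/P} = (k₁/k₂)·C_M^-0.5, so S₂/S₁ = (C_{M,2}/C_{M,1})^-0.5.
= (1.30/5.20)^(-0.5) = (0.2500)^(-0.5) = 2.00.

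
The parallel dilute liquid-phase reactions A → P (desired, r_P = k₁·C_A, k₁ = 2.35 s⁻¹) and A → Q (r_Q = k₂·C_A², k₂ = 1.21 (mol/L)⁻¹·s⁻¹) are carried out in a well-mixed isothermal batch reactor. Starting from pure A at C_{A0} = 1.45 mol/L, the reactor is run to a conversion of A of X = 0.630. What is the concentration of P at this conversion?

C_A = C_{A0}(1−X) = 0.5365 mol/L.
Along a PFR/batch, dC_P/dC_A = −r_P/(r_P+r_Q) = −k₁/(k₁+k₂·C_A).
Integrating from C_{A0} to C_A: C_P = (2.35/1.21)·ln[(2.35+1.21·1.45)/(2.35+1.21·0.536)] = 1.942·ln(4.104/2.999) = 0.6093 mol/L.

0.609 mol/L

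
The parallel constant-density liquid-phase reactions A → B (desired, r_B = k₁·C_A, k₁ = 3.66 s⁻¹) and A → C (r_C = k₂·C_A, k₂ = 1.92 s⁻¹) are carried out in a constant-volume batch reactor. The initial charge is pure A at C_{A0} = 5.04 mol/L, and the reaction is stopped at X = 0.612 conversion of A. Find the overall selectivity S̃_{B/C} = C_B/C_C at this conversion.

1.91

C_A = C_{A0}(1−X) = 1.956 mol/L.
Both paths are first order in A, so the instantaneous fraction to B is constant: dC_B/d(−C_A) = k₁/(k₁+k₂) = 0.6559.
C_B = 0.6559·(C_{A0}−C_A) = 0.6559×3.084 = 2.02 mol/L.
C_C = (C_{A0}−C_A)−C_B = 1.061 mol/L; S̃_{B/C} = 2.023/1.061 = 1.91.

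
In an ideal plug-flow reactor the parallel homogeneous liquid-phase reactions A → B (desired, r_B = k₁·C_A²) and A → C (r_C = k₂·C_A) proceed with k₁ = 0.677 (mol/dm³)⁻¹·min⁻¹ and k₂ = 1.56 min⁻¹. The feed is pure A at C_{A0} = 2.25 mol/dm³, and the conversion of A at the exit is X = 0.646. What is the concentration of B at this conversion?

0.568 mol/dm³

C_A = C_{A0}(1−X) = 0.7965 mol/dm³.
Along a PFR/batch, dC_C/dC_A = −r_C/(r_B+r_C) = −k₂/(k₂+k₁·C_A).
Integrating from C_{A0} to C_A: C_C = (1.56/0.677)·ln[(1.56+0.677·2.25)/(1.56+0.677·0.796)] = 2.304·ln(3.083/2.099) = 0.8858 mol/dm³.
Then C_B = (C_{A0}−C_A) − C_C = 1.454 − 0.8858 = 0.5677 mol/dm³.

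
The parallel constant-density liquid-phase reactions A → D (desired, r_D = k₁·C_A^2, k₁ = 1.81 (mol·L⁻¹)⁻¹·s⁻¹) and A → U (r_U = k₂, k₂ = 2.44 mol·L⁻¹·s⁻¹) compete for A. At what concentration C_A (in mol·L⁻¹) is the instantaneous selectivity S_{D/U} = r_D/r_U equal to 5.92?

S_{D/U} = (k₁/k₂)·C_A^2 ⇒ C_A = (S·k₂/k₁)^(0.5).
= (5.92×2.44/1.81)^(0.5) = (7.981)^(0.5) = 2.82 mol·L⁻¹.

2.82 mol·L⁻¹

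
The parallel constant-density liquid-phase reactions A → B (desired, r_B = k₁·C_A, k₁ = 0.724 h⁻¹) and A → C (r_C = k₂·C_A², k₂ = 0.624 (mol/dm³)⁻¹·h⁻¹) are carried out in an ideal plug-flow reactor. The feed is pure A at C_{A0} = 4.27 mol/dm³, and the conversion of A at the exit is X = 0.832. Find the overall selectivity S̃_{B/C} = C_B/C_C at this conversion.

C_A = C_{A0}(1−X) = 0.7174 mol/dm³.
Along a PFR/batch, dC_B/dC_A = −r_B/(r_B+r_C) = −k₁/(k₁+k₂·C_A).
Integrating from C_{A0} to C_A: C_B = (0.724/0.624)·ln[(0.724+0.624·4.27)/(0.724+0.624·0.717)] = 1.160·ln(3.388/1.172) = 1.232 mol/dm³.
C_C = (C_{A0}−C_A)−C_B = 2.320 mol/dm³; S̃_{B/C} = 1.232/2.320 = 0.531.

0.531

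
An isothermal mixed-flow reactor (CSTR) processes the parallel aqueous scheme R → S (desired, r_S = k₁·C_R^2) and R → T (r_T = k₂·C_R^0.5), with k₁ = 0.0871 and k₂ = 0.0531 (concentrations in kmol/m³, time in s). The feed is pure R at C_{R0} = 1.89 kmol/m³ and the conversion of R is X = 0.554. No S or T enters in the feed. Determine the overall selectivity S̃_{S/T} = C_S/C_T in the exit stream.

Exit C_R = C_{R0}(1−X) = 1.89×0.446 = 0.8429 kmol/m³.
Rates in a CSTR are evaluated at the outlet concentration: r_S = 0.0871×0.8429^2 = 0.06189, r_T = 0.0531×0.8429^0.5 = 0.04875.
Overall selectivity = C_S/C_T = r_Sτ/(r_Tτ) = r_S/r_T = 1.27.

1.27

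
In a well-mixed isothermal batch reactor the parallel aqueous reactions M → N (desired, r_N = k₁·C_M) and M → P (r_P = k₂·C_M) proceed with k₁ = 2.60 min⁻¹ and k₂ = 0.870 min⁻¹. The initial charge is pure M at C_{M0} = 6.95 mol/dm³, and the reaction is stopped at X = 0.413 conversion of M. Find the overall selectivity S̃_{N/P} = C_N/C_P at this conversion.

C_M = C_{M0}(1−X) = 4.080 mol/dm³.
Both paths are first order in M, so the instantaneous fraction to N is constant: dC_N/d(−C_M) = k₁/(k₁+k₂) = 0.7493.
C_N = 0.7493·(C_{M0}−C_M) = 0.7493×2.870 = 2.15 mol/dm³.
C_P = (C_{M0}−C_M)−C_N = 0.7197 mol/dm³; S̃_{N/P} = 2.151/0.7197 = 2.99.

2.99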